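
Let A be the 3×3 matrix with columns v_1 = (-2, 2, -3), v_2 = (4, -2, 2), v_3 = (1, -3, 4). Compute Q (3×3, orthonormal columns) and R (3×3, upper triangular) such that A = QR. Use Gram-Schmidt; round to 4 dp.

v_1 = (-2, 2, -3); ‖v_1‖ = 4.1231, so q_1 = (-0.4851, 0.4851, -0.7276).
q_1·v_2 = (-0.4851)·4 + 0.4851·(-2) + (-0.7276)·2 = -4.3656.
u_2 = v_2 + 4.3656·q_1 = (1.8824, 0.1176, -1.1765).
‖u_2‖ = 2.2229, so q_2 = (0.8468, 0.0529, -0.5293).
q_1·v_3 = (-0.4851)·1 + 0.4851·(-3) + (-0.7276)·4 = -4.8507; q_2·v_3 = 0.8468·1 + 0.0529·(-3) + (-0.5293)·4 = -1.4290.
u_3 = v_3 + 4.8507·q_1 + 1.4290·q_2 = (-0.1429, -0.5714, -0.2857).
‖u_3‖ = 0.6547, so q_3 = (-0.2182, -0.8729, -0.4364).

Q = [[-0.4851, 0.8468, -0.2182], [0.4851, 0.0529, -0.8729], [-0.7276, -0.5293, -0.4364]], R = [[4.1231, -4.3656, -4.8507], [0.0000, 2.2229, -1.4290], [0.0000, 0.0000, 0.6547]]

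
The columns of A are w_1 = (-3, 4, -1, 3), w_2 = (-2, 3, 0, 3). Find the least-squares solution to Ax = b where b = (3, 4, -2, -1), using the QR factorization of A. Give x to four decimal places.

x = (1.2439, -1.3902)

w_1 = (-3, 4, -1, 3); ‖w_1‖ = 5.9161, so e_1 = (-0.5071, 0.6761, -0.1690, 0.5071).
e_1·w_2 = (-0.5071)·(-2) + 0.6761·3 + (-0.1690)·0 + 0.5071·3 = 4.5638.
u_2 = w_2 − 4.5638·e_1 = (0.3143, -0.0857, 0.7714, 0.6857).
‖u_2‖ = 1.0823, so e_2 = (0.2904, -0.0792, 0.7128, 0.6336).
Qᵀb = (1.0142, -1.5047).
Back-substitute: x_2 = -1.5047/1.0823 = -1.3902.
x_1 = (1.0142 − 4.5638·(-1.3902))/5.9161 = 1.2439.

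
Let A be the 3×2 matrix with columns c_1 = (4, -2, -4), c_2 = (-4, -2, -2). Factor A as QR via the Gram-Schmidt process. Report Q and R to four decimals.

e_1 = c_1/‖c_1‖ = (4, -2, -4)/6.0000 = (0.6667, -0.3333, -0.6667).
r_{12} = e_1·c_2 = -0.6667.
u_2 = c_2 + 0.6667·e_1 = (-3.5556, -2.2222, -2.4444).
‖u_2‖ = 4.8534, so e_2 = (-0.7326, -0.4579, -0.5037).

Q = [[0.6667, -0.7326], [-0.3333, -0.4579], [-0.6667, -0.5037]], R = [[6.0000, -0.6667], [0.0000, 4.8534]]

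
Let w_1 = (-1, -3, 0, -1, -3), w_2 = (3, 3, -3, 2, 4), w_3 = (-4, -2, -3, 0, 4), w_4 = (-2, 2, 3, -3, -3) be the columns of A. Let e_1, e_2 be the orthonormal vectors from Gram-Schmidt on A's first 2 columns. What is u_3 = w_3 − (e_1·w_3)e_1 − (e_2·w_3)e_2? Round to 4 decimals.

e_1 = w_1/‖w_1‖ = (-1, -3, 0, -1, -3)/4.4721 = (-0.2236, -0.6708, 0.0000, -0.2236, -0.6708).
r_{12} = e_1·w_2 = -5.8138.
u_2 = w_2 + 5.8138·e_1 = (1.7000, -0.9000, -3.0000, 0.7000, 0.1000).
‖u_2‖ = 3.6332, so e_2 = (0.4679, -0.2477, -0.8257, 0.1927, 0.0275).
r_{13} = e_1·w_3 = -0.4472; r_{23} = e_2·w_3 = 1.2111.
u_3 = w_3 + 0.4472·e_1 − 1.2111·e_2 = (-4.6667, -2.0000, -2.0000, -0.3333, 3.6667).

u_3 = (-4.6667, -2.0000, -2.0000, -0.3333, 3.6667)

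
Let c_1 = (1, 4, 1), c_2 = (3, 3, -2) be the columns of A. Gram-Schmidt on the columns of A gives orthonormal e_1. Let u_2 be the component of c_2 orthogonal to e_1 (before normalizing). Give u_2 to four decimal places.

u_2 = (2.2778, 0.1111, -2.7222)

c_1 = (1, 4, 1); ‖c_1‖ = 4.2426, so e_1 = (0.2357, 0.9428, 0.2357).
e_1·c_2 = 0.2357·3 + 0.9428·3 + 0.2357·(-2) = 3.0641.
u_2 = c_2 − 3.0641·e_1 = (2.2778, 0.1111, -2.7222).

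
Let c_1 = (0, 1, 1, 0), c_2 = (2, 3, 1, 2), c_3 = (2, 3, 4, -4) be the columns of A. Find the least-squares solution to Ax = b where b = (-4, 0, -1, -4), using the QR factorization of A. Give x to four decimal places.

c_1 = (0, 1, 1, 0); ‖c_1‖ = 1.4142, so e_1 = (0.0000, 0.7071, 0.7071, 0.0000).
e_1·c_2 = 0.0000·2 + 0.7071·3 + 0.7071·1 + 0.0000·2 = 2.8284.
u_2 = c_2 − 2.8284·e_1 = (2.0000, 1.0000, -1.0000, 2.0000).
‖u_2‖ = 3.1623, so e_2 = (0.6325, 0.3162, -0.3162, 0.6325).
e_1·c_3 = 0.0000·2 + 0.7071·3 + 0.7071·4 + 0.0000·(-4) = 4.9497; e_2·c_3 = 0.6325·2 + 0.3162·3 + (-0.3162)·4 + 0.6325·(-4) = -1.5811.
u_3 = c_3 − 4.9497·e_1 + 1.5811·e_2 = (3.0000, 0.0000, 0.0000, -3.0000).
‖u_3‖ = 4.2426, so e_3 = (0.7071, 0.0000, 0.0000, -0.7071).
Qᵀb = (-0.7071, -4.7434, 0.0000).
Back-substitute: x_3 = 0.0000/4.2426 = 0.0000.
x_2 = (-4.7434 + 1.5811·0.0000)/3.1623 = -1.5000.
x_1 = (-0.7071 − 2.8284·(-1.5000) − 4.9497·0.0000)/1.4142 = 2.5000.

x = (2.5000, -1.5000, 0.0000)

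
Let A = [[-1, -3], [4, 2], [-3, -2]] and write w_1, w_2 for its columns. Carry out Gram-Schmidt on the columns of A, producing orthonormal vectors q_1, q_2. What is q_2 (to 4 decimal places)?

w_1 = (-1, 4, -3); ‖w_1‖ = 5.0990, so q_1 = (-0.1961, 0.7845, -0.5883).
q_1·w_2 = (-0.1961)·(-3) + 0.7845·2 + (-0.5883)·(-2) = 3.3340.
u_2 = w_2 − 3.3340·q_1 = (-2.3462, -0.6154, -0.0385).
‖u_2‖ = 2.4258, so q_2 = (-0.9672, -0.2537, -0.0159).

q_2 = (-0.9672, -0.2537, -0.0159)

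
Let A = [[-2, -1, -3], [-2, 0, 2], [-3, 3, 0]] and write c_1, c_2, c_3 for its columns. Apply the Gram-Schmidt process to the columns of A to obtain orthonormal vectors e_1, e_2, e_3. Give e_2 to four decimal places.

e_2 = (-0.6835, -0.3087, 0.6615)

c_1 = (-2, -2, -3); ‖c_1‖ = 4.1231, so e_1 = (-0.4851, -0.4851, -0.7276).
e_1·c_2 = (-0.4851)·(-1) + (-0.4851)·0 + (-0.7276)·3 = -1.6977.
u_2 = c_2 + 1.6977·e_1 = (-1.8235, -0.8235, 1.7647).
‖u_2‖ = 2.6679, so e_2 = (-0.6835, -0.3087, 0.6615).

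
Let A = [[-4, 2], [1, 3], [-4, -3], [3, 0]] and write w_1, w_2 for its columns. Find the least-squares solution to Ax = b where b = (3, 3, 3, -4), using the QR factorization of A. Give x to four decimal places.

w_1 = (-4, 1, -4, 3); ‖w_1‖ = 6.4807, so q_1 = (-0.6172, 0.1543, -0.6172, 0.4629).
q_1·w_2 = (-0.6172)·2 + 0.1543·3 + (-0.6172)·(-3) + 0.4629·0 = 1.0801.
u_2 = w_2 − 1.0801·q_1 = (2.6667, 2.8333, -2.3333, -0.5000).
‖u_2‖ = 4.5644, so q_2 = (0.5842, 0.6208, -0.5112, -0.1095).
Qᵀb = (-5.0920, 2.5195).
Back-substitute: x_2 = 2.5195/4.5644 = 0.5520.
x_1 = (-5.0920 − 1.0801·0.5520)/6.4807 = -0.8777.

x = (-0.8777, 0.5520)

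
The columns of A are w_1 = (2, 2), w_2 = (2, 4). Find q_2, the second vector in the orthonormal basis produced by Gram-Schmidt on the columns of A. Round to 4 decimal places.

q_2 = (-0.7071, 0.7071)

w_1 = (2, 2); ‖w_1‖ = 2.8284, so q_1 = (0.7071, 0.7071).
q_1·w_2 = 0.7071·2 + 0.7071·4 = 4.2426.
u_2 = w_2 − 4.2426·q_1 = (-1.0000, 1.0000).
‖u_2‖ = 1.4142, so q_2 = (-0.7071, 0.7071).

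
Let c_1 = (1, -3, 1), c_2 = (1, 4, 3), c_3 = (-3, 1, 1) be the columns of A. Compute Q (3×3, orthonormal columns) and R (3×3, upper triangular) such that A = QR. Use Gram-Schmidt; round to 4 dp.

Q = [[0.3015, 0.3845, -0.8725], [-0.9045, 0.4047, -0.1342], [0.3015, 0.8297, 0.4698]], R = [[3.3166, -2.4121, -1.5076], [0.0000, 4.4924, 0.0809], [0.0000, 0.0000, 2.9531]]

c_1 = (1, -3, 1); ‖c_1‖ = 3.3166, so q_1 = (0.3015, -0.9045, 0.3015).
q_1·c_2 = 0.3015·1 + (-0.9045)·4 + 0.3015·3 = -2.4121.
u_2 = c_2 + 2.4121·q_1 = (1.7273, 1.8182, 3.7273).
‖u_2‖ = 4.4924, so q_2 = (0.3845, 0.4047, 0.8297).
q_1·c_3 = 0.3015·(-3) + (-0.9045)·1 + 0.3015·1 = -1.5076; q_2·c_3 = 0.3845·(-3) + 0.4047·1 + 0.8297·1 = 0.0809.
u_3 = c_3 + 1.5076·q_1 − 0.0809·q_2 = (-2.5766, -0.3964, 1.3874).
‖u_3‖ = 2.9531, so q_3 = (-0.8725, -0.1342, 0.4698).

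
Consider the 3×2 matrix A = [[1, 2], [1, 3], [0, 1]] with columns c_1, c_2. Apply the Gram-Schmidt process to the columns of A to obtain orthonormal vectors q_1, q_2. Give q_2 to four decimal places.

q_2 = (-0.4082, 0.4082, 0.8165)

q_1 = c_1/‖c_1‖ = (1, 1, 0)/1.4142 = (0.7071, 0.7071, 0.0000).
r_{12} = q_1·c_2 = 3.5355.
u_2 = c_2 − 3.5355·q_1 = (-0.5000, 0.5000, 1.0000).
‖u_2‖ = 1.2247, so q_2 = (-0.4082, 0.4082, 0.8165).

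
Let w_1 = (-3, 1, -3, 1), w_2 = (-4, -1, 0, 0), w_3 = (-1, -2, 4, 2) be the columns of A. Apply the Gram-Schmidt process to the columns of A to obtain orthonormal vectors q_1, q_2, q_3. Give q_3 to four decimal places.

q_3 = (0.0000, 0.0000, 0.3162, 0.9487)

w_1 = (-3, 1, -3, 1); ‖w_1‖ = 4.4721, so q_1 = (-0.6708, 0.2236, -0.6708, 0.2236).
q_1·w_2 = (-0.6708)·(-4) + 0.2236·(-1) + (-0.6708)·0 + 0.2236·0 = 2.4597.
u_2 = w_2 − 2.4597·q_1 = (-2.3500, -1.5500, 1.6500, -0.5500).
‖u_2‖ = 3.3091, so q_2 = (-0.7102, -0.4684, 0.4986, -0.1662).
q_1·w_3 = (-0.6708)·(-1) + 0.2236·(-2) + (-0.6708)·4 + 0.2236·2 = -2.0125; q_2·w_3 = (-0.7102)·(-1) + (-0.4684)·(-2) + 0.4986·4 + (-0.1662)·2 = 3.3091.
u_3 = w_3 + 2.0125·q_1 − 3.3091·q_2 = (0.0000, 0.0000, 1.0000, 3.0000).
‖u_3‖ = 3.1623, so q_3 = (0.0000, 0.0000, 0.3162, 0.9487).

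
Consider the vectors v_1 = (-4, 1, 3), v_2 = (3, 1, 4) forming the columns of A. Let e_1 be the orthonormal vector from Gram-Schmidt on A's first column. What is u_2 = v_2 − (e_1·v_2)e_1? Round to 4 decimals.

e_1 = v_1/‖v_1‖ = (-4, 1, 3)/5.0990 = (-0.7845, 0.1961, 0.5883).
r_{12} = e_1·v_2 = 0.1961.
u_2 = v_2 − 0.1961·e_1 = (3.1538, 0.9615, 3.8846).

u_2 = (3.1538, 0.9615, 3.8846)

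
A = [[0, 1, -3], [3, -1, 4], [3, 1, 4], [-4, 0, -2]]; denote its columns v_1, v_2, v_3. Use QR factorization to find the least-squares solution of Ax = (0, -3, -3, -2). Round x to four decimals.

v_1 = (0, 3, 3, -4); ‖v_1‖ = 5.8310, so q_1 = (0.0000, 0.5145, 0.5145, -0.6860).
q_1·v_2 = 0.0000·1 + 0.5145·(-1) + 0.5145·1 + (-0.6860)·0 = 0.0000.
u_2 = v_2 + 0.0000·q_1 = (1.0000, -1.0000, 1.0000, 0.0000).
‖u_2‖ = 1.7321, so q_2 = (0.5774, -0.5774, 0.5774, 0.0000).
q_1·v_3 = 0.0000·(-3) + 0.5145·4 + 0.5145·4 + (-0.6860)·(-2) = 5.4880; q_2·v_3 = 0.5774·(-3) + (-0.5774)·4 + 0.5774·4 + 0.0000·(-2) = -1.7321.
u_3 = v_3 − 5.4880·q_1 + 1.7321·q_2 = (-2.0000, 0.1765, 2.1765, 1.7647).
‖u_3‖ = 3.4471, so q_3 = (-0.5802, 0.0512, 0.6314, 0.5119).
Qᵀb = (-1.7150, 0.0000, -3.0717).
Back-substitute: x_3 = -3.0717/3.4471 = -0.8911.
x_2 = (0.0000 + 1.7321·(-0.8911))/1.7321 = -0.8911.
x_1 = (-1.7150 + 0.0000·(-0.8911) − 5.4880·(-0.8911))/5.8310 = 0.5446.

x = (0.5446, -0.8911, -0.8911)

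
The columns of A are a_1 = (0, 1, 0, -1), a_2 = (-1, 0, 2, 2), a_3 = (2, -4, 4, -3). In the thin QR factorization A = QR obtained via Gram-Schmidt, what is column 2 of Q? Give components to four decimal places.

e_2 = (-0.3780, 0.3780, 0.7559, 0.3780)

a_1 = (0, 1, 0, -1); ‖a_1‖ = 1.4142, so e_1 = (0.0000, 0.7071, 0.0000, -0.7071).
e_1·a_2 = 0.0000·(-1) + 0.7071·0 + 0.0000·2 + (-0.7071)·2 = -1.4142.
u_2 = a_2 + 1.4142·e_1 = (-1.0000, 1.0000, 2.0000, 1.0000).
‖u_2‖ = 2.6458, so e_2 = (-0.3780, 0.3780, 0.7559, 0.3780).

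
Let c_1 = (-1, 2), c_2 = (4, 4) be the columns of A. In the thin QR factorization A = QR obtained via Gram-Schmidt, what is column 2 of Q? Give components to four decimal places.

q_2 = (0.8944, 0.4472)

q_1 = c_1/‖c_1‖ = (-1, 2)/2.2361 = (-0.4472, 0.8944).
r_{12} = q_1·c_2 = 1.7889.
u_2 = c_2 − 1.7889·q_1 = (4.8000, 2.4000).
‖u_2‖ = 5.3666, so q_2 = (0.8944, 0.4472).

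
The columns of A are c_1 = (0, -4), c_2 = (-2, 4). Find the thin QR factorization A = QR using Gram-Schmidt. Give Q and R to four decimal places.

q_1 = c_1/‖c_1‖ = (0, -4)/4.0000 = (0.0000, -1.0000).
r_{12} = q_1·c_2 = -4.0000.
u_2 = c_2 + 4.0000·q_1 = (-2.0000, 0.0000).
‖u_2‖ = 2.0000, so q_2 = (-1.0000, 0.0000).

Q = [[0.0000, -1.0000], [-1.0000, 0.0000]], R = [[4.0000, -4.0000], [0.0000, 2.0000]]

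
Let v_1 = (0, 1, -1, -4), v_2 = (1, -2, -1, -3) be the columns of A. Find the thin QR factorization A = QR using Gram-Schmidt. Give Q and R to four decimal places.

v_1 = (0, 1, -1, -4); ‖v_1‖ = 4.2426, so q_1 = (0.0000, 0.2357, -0.2357, -0.9428).
q_1·v_2 = 0.0000·1 + 0.2357·(-2) + (-0.2357)·(-1) + (-0.9428)·(-3) = 2.5927.
u_2 = v_2 − 2.5927·q_1 = (1.0000, -2.6111, -0.3889, -0.5556).
‖u_2‖ = 2.8771, so q_2 = (0.3476, -0.9075, -0.1352, -0.1931).

Q = [[0.0000, 0.3476], [0.2357, -0.9075], [-0.2357, -0.1352], [-0.9428, -0.1931]], R = [[4.2426, 2.5927], [0.0000, 2.8771]]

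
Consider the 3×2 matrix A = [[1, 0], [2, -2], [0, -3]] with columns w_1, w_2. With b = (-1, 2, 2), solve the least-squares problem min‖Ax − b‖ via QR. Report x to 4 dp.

w_1 = (1, 2, 0); ‖w_1‖ = 2.2361, so q_1 = (0.4472, 0.8944, 0.0000).
q_1·w_2 = 0.4472·0 + 0.8944·(-2) + 0.0000·(-3) = -1.7889.
u_2 = w_2 + 1.7889·q_1 = (0.8000, -0.4000, -3.0000).
‖u_2‖ = 3.1305, so q_2 = (0.2556, -0.1278, -0.9583).
Qᵀb = (1.3416, -2.4277).
Back-substitute: x_2 = -2.4277/3.1305 = -0.7755.
x_1 = (1.3416 + 1.7889·(-0.7755))/2.2361 = -0.0204.

x = (-0.0204, -0.7755)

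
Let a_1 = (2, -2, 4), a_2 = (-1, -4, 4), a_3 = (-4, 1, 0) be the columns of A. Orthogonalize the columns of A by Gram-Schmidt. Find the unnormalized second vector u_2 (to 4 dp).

u_2 = (-2.8333, -2.1667, 0.3333)

a_1 = (2, -2, 4); ‖a_1‖ = 4.8990, so q_1 = (0.4082, -0.4082, 0.8165).
q_1·a_2 = 0.4082·(-1) + (-0.4082)·(-4) + 0.8165·4 = 4.4907.
u_2 = a_2 − 4.4907·q_1 = (-2.8333, -2.1667, 0.3333).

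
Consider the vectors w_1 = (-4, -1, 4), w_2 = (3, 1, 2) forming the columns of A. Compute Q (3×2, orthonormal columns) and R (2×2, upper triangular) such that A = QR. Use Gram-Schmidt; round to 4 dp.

Q = [[-0.6963, 0.6579], [-0.1741, 0.2332], [0.6963, 0.7161]], R = [[5.7446, -0.8704], [0.0000, 3.6390]]

w_1 = (-4, -1, 4); ‖w_1‖ = 5.7446, so q_1 = (-0.6963, -0.1741, 0.6963).
q_1·w_2 = (-0.6963)·3 + (-0.1741)·1 + 0.6963·2 = -0.8704.
u_2 = w_2 + 0.8704·q_1 = (2.3939, 0.8485, 2.6061).
‖u_2‖ = 3.6390, so q_2 = (0.6579, 0.2332, 0.7161).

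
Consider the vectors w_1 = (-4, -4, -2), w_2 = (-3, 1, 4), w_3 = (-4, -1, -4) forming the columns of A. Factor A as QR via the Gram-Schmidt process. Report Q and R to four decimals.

w_1 = (-4, -4, -2); ‖w_1‖ = 6.0000, so e_1 = (-0.6667, -0.6667, -0.3333).
e_1·w_2 = (-0.6667)·(-3) + (-0.6667)·1 + (-0.3333)·4 = 0.0000.
u_2 = w_2 − 0.0000·e_1 = (-3.0000, 1.0000, 4.0000).
‖u_2‖ = 5.0990, so e_2 = (-0.5883, 0.1961, 0.7845).
e_1·w_3 = (-0.6667)·(-4) + (-0.6667)·(-1) + (-0.3333)·(-4) = 4.6667; e_2·w_3 = (-0.5883)·(-4) + 0.1961·(-1) + 0.7845·(-4) = -0.9806.
u_3 = w_3 − 4.6667·e_1 + 0.9806·e_2 = (-1.4658, 2.3034, -1.6752).
‖u_3‖ = 3.2032, so e_3 = (-0.4576, 0.7191, -0.5230).

Q = [[-0.6667, -0.5883, -0.4576], [-0.6667, 0.1961, 0.7191], [-0.3333, 0.7845, -0.5230]], R = [[6.0000, 0.0000, 4.6667], [0.0000, 5.0990, -0.9806], [0.0000, 0.0000, 3.2032]]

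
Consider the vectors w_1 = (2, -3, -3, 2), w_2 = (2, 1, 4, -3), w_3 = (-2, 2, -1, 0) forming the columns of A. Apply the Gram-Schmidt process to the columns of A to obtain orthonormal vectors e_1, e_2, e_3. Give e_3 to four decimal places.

e_1 = w_1/‖w_1‖ = (2, -3, -3, 2)/5.0990 = (0.3922, -0.5883, -0.5883, 0.3922).
r_{12} = e_1·w_2 = -3.3340.
u_2 = w_2 + 3.3340·e_1 = (3.3077, -0.9615, 2.0385, -1.6923).
‖u_2‖ = 4.3456, so e_2 = (0.7612, -0.2213, 0.4691, -0.3894).
r_{13} = e_1·w_3 = -1.3728; r_{23} = e_2·w_3 = -2.4339.
u_3 = w_3 + 1.3728·e_1 + 2.4339·e_2 = (0.3910, 0.6538, -0.6660, -0.4094).
‖u_3‖ = 1.0915, so e_3 = (0.3582, 0.5989, -0.6101, -0.3750).

e_3 = (0.3582, 0.5989, -0.6101, -0.3750)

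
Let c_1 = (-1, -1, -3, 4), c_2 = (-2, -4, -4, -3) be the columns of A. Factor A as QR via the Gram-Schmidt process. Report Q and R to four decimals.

q_1 = c_1/‖c_1‖ = (-1, -1, -3, 4)/5.1962 = (-0.1925, -0.1925, -0.5774, 0.7698).
r_{12} = q_1·c_2 = 1.1547.
u_2 = c_2 − 1.1547·q_1 = (-1.7778, -3.7778, -3.3333, -3.8889).
‖u_2‖ = 6.6081, so q_2 = (-0.2690, -0.5717, -0.5044, -0.5885).

Q = [[-0.1925, -0.2690], [-0.1925, -0.5717], [-0.5774, -0.5044], [0.7698, -0.5885]], R = [[5.1962, 1.1547], [0.0000, 6.6081]]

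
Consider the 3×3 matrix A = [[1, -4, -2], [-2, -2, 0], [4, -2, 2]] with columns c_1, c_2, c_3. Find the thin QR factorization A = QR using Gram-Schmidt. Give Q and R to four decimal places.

Q = [[0.2182, -0.7906, -0.5721], [-0.4364, -0.6034, 0.6674], [0.8729, -0.1040, 0.4767]], R = [[4.5826, -1.7457, 1.3093], [0.0000, 4.5774, 1.3732], [0.0000, 0.0000, 2.0976]]

c_1 = (1, -2, 4); ‖c_1‖ = 4.5826, so e_1 = (0.2182, -0.4364, 0.8729).
e_1·c_2 = 0.2182·(-4) + (-0.4364)·(-2) + 0.8729·(-2) = -1.7457.
u_2 = c_2 + 1.7457·e_1 = (-3.6190, -2.7619, -0.4762).
‖u_2‖ = 4.5774, so e_2 = (-0.7906, -0.6034, -0.1040).
e_1·c_3 = 0.2182·(-2) + (-0.4364)·0 + 0.8729·2 = 1.3093; e_2·c_3 = (-0.7906)·(-2) + (-0.6034)·0 + (-0.1040)·2 = 1.3732.
u_3 = c_3 − 1.3093·e_1 − 1.3732·e_2 = (-1.2000, 1.4000, 1.0000).
‖u_3‖ = 2.0976, so e_3 = (-0.5721, 0.6674, 0.4767).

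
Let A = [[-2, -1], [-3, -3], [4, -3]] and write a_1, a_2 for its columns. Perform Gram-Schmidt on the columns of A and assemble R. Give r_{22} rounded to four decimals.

r_{22} = 4.3549

e_1 = a_1/‖a_1‖ = (-2, -3, 4)/5.3852 = (-0.3714, -0.5571, 0.7428).
r_{12} = e_1·a_2 = -0.1857.
u_2 = a_2 + 0.1857·e_1 = (-1.0690, -3.1034, -2.8621).
r_{22} = ‖u_2‖ = 4.3549.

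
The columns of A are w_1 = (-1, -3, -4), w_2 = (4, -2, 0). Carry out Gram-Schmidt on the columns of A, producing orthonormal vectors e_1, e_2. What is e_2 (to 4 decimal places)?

e_2 = (0.9152, -0.3971, 0.0691)

w_1 = (-1, -3, -4); ‖w_1‖ = 5.0990, so e_1 = (-0.1961, -0.5883, -0.7845).
e_1·w_2 = (-0.1961)·4 + (-0.5883)·(-2) + (-0.7845)·0 = 0.3922.
u_2 = w_2 − 0.3922·e_1 = (4.0769, -1.7692, 0.3077).
‖u_2‖ = 4.4549, so e_2 = (0.9152, -0.3971, 0.0691).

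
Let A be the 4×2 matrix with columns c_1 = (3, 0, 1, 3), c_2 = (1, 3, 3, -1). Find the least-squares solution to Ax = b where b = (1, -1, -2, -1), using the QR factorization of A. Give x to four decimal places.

c_1 = (3, 0, 1, 3); ‖c_1‖ = 4.3589, so e_1 = (0.6882, 0.0000, 0.2294, 0.6882).
e_1·c_2 = 0.6882·1 + 0.0000·3 + 0.2294·3 + 0.6882·(-1) = 0.6882.
u_2 = c_2 − 0.6882·e_1 = (0.5263, 3.0000, 2.8421, -1.4737).
‖u_2‖ = 4.4189, so e_2 = (0.1191, 0.6789, 0.6432, -0.3335).
Qᵀb = (-0.4588, -1.5127).
Back-substitute: x_2 = -1.5127/4.4189 = -0.3423.
x_1 = (-0.4588 − 0.6882·(-0.3423))/4.3589 = -0.0512.

x = (-0.0512, -0.3423)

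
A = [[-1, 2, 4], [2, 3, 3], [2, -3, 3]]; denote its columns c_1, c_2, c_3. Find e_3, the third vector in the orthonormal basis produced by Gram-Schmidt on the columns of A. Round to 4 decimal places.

c_1 = (-1, 2, 2); ‖c_1‖ = 3.0000, so e_1 = (-0.3333, 0.6667, 0.6667).
e_1·c_2 = (-0.3333)·2 + 0.6667·3 + 0.6667·(-3) = -0.6667.
u_2 = c_2 + 0.6667·e_1 = (1.7778, 3.4444, -2.5556).
‖u_2‖ = 4.6428, so e_2 = (0.3829, 0.7419, -0.5504).
e_1·c_3 = (-0.3333)·4 + 0.6667·3 + 0.6667·3 = 2.6667; e_2·c_3 = 0.3829·4 + 0.7419·3 + (-0.5504)·3 = 2.1060.
u_3 = c_3 − 2.6667·e_1 − 2.1060·e_2 = (4.0825, -0.3402, 2.3814).
‖u_3‖ = 4.7385, so e_3 = (0.8615, -0.0718, 0.5026).

e_3 = (0.8615, -0.0718, 0.5026)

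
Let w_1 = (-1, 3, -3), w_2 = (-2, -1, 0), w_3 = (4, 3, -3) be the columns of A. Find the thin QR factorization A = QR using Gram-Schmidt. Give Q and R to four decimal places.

Q = [[-0.2294, -0.9228, 0.3094], [0.6882, -0.3786, -0.6189], [-0.6882, -0.0710, -0.7220]], R = [[4.3589, -0.2294, 3.2118], [0.0000, 2.2243, -4.6142], [0.0000, 0.0000, 1.5471]]

w_1 = (-1, 3, -3); ‖w_1‖ = 4.3589, so q_1 = (-0.2294, 0.6882, -0.6882).
q_1·w_2 = (-0.2294)·(-2) + 0.6882·(-1) + (-0.6882)·0 = -0.2294.
u_2 = w_2 + 0.2294·q_1 = (-2.0526, -0.8421, -0.1579).
‖u_2‖ = 2.2243, so q_2 = (-0.9228, -0.3786, -0.0710).
q_1·w_3 = (-0.2294)·4 + 0.6882·3 + (-0.6882)·(-3) = 3.2118; q_2·w_3 = (-0.9228)·4 + (-0.3786)·3 + (-0.0710)·(-3) = -4.6142.
u_3 = w_3 − 3.2118·q_1 + 4.6142·q_2 = (0.4787, -0.9574, -1.1170).
‖u_3‖ = 1.5471, so q_3 = (0.3094, -0.6189, -0.7220).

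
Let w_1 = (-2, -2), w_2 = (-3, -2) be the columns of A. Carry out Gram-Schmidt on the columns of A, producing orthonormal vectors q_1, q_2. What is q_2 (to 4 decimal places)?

w_1 = (-2, -2); ‖w_1‖ = 2.8284, so q_1 = (-0.7071, -0.7071).
q_1·w_2 = (-0.7071)·(-3) + (-0.7071)·(-2) = 3.5355.
u_2 = w_2 − 3.5355·q_1 = (-0.5000, 0.5000).
‖u_2‖ = 0.7071, so q_2 = (-0.7071, 0.7071).

q_2 = (-0.7071, 0.7071)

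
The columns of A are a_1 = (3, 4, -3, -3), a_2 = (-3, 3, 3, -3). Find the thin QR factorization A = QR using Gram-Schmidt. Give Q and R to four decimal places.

a_1 = (3, 4, -3, -3); ‖a_1‖ = 6.5574, so q_1 = (0.4575, 0.6100, -0.4575, -0.4575).
q_1·a_2 = 0.4575·(-3) + 0.6100·3 + (-0.4575)·3 + (-0.4575)·(-3) = 0.4575.
u_2 = a_2 − 0.4575·q_1 = (-3.2093, 2.7209, 3.2093, -2.7907).
‖u_2‖ = 5.9825, so q_2 = (-0.5364, 0.4548, 0.5364, -0.4665).

Q = [[0.4575, -0.5364], [0.6100, 0.4548], [-0.4575, 0.5364], [-0.4575, -0.4665]], R = [[6.5574, 0.4575], [0.0000, 5.9825]]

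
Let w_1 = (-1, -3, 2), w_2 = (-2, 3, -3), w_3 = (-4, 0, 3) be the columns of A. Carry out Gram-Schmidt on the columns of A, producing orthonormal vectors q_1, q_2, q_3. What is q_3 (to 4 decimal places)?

q_3 = (-0.2545, 0.5937, 0.7634)

w_1 = (-1, -3, 2); ‖w_1‖ = 3.7417, so q_1 = (-0.2673, -0.8018, 0.5345).
q_1·w_2 = (-0.2673)·(-2) + (-0.8018)·3 + 0.5345·(-3) = -3.4744.
u_2 = w_2 + 3.4744·q_1 = (-2.9286, 0.2143, -1.1429).
‖u_2‖ = 3.1510, so q_2 = (-0.9294, 0.0680, -0.3627).
q_1·w_3 = (-0.2673)·(-4) + (-0.8018)·0 + 0.5345·3 = 2.6726; q_2·w_3 = (-0.9294)·(-4) + 0.0680·0 + (-0.3627)·3 = 2.6296.
u_3 = w_3 − 2.6726·q_1 − 2.6296·q_2 = (-0.8417, 1.9640, 2.5252).
‖u_3‖ = 3.3079, so q_3 = (-0.2545, 0.5937, 0.7634).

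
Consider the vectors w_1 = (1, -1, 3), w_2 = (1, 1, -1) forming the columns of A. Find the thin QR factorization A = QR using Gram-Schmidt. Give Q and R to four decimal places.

Q = [[0.3015, 0.8616], [-0.3015, 0.4924], [0.9045, -0.1231]], R = [[3.3166, -0.9045], [0.0000, 1.4771]]

w_1 = (1, -1, 3); ‖w_1‖ = 3.3166, so e_1 = (0.3015, -0.3015, 0.9045).
e_1·w_2 = 0.3015·1 + (-0.3015)·1 + 0.9045·(-1) = -0.9045.
u_2 = w_2 + 0.9045·e_1 = (1.2727, 0.7273, -0.1818).
‖u_2‖ = 1.4771, so e_2 = (0.8616, 0.4924, -0.1231).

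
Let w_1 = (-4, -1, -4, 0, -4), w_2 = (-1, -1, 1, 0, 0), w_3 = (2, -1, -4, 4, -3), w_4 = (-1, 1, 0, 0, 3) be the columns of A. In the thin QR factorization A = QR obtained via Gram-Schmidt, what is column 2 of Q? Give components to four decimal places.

q_2 = (-0.5320, -0.5675, 0.6266, 0.0000, 0.0473)

w_1 = (-4, -1, -4, 0, -4); ‖w_1‖ = 7.0000, so q_1 = (-0.5714, -0.1429, -0.5714, 0.0000, -0.5714).
q_1·w_2 = (-0.5714)·(-1) + (-0.1429)·(-1) + (-0.5714)·1 + 0.0000·0 + (-0.5714)·0 = 0.1429.
u_2 = w_2 − 0.1429·q_1 = (-0.9184, -0.9796, 1.0816, 0.0000, 0.0816).
‖u_2‖ = 1.7261, so q_2 = (-0.5320, -0.5675, 0.6266, 0.0000, 0.0473).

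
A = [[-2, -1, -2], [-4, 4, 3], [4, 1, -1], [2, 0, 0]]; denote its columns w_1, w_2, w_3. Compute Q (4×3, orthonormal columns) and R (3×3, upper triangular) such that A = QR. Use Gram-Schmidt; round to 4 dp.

Q = [[-0.3162, -0.3810, -0.8214], [-0.6325, 0.7620, -0.0682], [0.6325, 0.5080, -0.5487], [0.3162, 0.1270, 0.1396]], R = [[6.3246, -1.5811, -1.8974], [0.0000, 3.9370, 2.5400], [0.0000, 0.0000, 1.9871]]

w_1 = (-2, -4, 4, 2); ‖w_1‖ = 6.3246, so e_1 = (-0.3162, -0.6325, 0.6325, 0.3162).
e_1·w_2 = (-0.3162)·(-1) + (-0.6325)·4 + 0.6325·1 + 0.3162·0 = -1.5811.
u_2 = w_2 + 1.5811·e_1 = (-1.5000, 3.0000, 2.0000, 0.5000).
‖u_2‖ = 3.9370, so e_2 = (-0.3810, 0.7620, 0.5080, 0.1270).
e_1·w_3 = (-0.3162)·(-2) + (-0.6325)·3 + 0.6325·(-1) + 0.3162·0 = -1.8974; e_2·w_3 = (-0.3810)·(-2) + 0.7620·3 + 0.5080·(-1) + 0.1270·0 = 2.5400.
u_3 = w_3 + 1.8974·e_1 − 2.5400·e_2 = (-1.6323, -0.1355, -1.0903, 0.2774).
‖u_3‖ = 1.9871, so e_3 = (-0.8214, -0.0682, -0.5487, 0.1396).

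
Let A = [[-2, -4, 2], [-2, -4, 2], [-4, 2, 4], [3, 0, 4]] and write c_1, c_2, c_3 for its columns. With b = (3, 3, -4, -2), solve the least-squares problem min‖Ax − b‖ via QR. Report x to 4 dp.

x = (0.0000, -1.0000, -0.5000)

c_1 = (-2, -2, -4, 3); ‖c_1‖ = 5.7446, so e_1 = (-0.3482, -0.3482, -0.6963, 0.5222).
e_1·c_2 = (-0.3482)·(-4) + (-0.3482)·(-4) + (-0.6963)·2 + 0.5222·0 = 1.3926.
u_2 = c_2 − 1.3926·e_1 = (-3.5152, -3.5152, 2.9697, -0.7273).
‖u_2‖ = 5.8361, so e_2 = (-0.6023, -0.6023, 0.5088, -0.1246).
e_1·c_3 = (-0.3482)·2 + (-0.3482)·2 + (-0.6963)·4 + 0.5222·4 = -2.0889; e_2·c_3 = (-0.6023)·2 + (-0.6023)·2 + 0.5088·4 + (-0.1246)·4 = -0.8723.
u_3 = c_3 + 2.0889·e_1 + 0.8723·e_2 = (0.7473, 0.7473, 2.9893, 4.9822).
‖u_3‖ = 5.9055, so e_3 = (0.1265, 0.1265, 0.5062, 0.8436).
Qᵀb = (-0.3482, -5.4000, -2.9528).
Back-substitute: x_3 = -2.9528/5.9055 = -0.5000.
x_2 = (-5.4000 + 0.8723·(-0.5000))/5.8361 = -1.0000.
x_1 = (-0.3482 − 1.3926·(-1.0000) + 2.0889·(-0.5000))/5.7446 = 0.0000.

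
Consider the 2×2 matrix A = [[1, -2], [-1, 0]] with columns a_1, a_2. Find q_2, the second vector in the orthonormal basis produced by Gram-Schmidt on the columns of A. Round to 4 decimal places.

a_1 = (1, -1); ‖a_1‖ = 1.4142, so q_1 = (0.7071, -0.7071).
q_1·a_2 = 0.7071·(-2) + (-0.7071)·0 = -1.4142.
u_2 = a_2 + 1.4142·q_1 = (-1.0000, -1.0000).
‖u_2‖ = 1.4142, so q_2 = (-0.7071, -0.7071).

q_2 = (-0.7071, -0.7071)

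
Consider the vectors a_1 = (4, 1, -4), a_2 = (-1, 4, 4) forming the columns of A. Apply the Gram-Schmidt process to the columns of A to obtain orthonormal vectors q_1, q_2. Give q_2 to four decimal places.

a_1 = (4, 1, -4); ‖a_1‖ = 5.7446, so q_1 = (0.6963, 0.1741, -0.6963).
q_1·a_2 = 0.6963·(-1) + 0.1741·4 + (-0.6963)·4 = -2.7852.
u_2 = a_2 + 2.7852·q_1 = (0.9394, 4.4848, 2.0606).
‖u_2‖ = 5.0242, so q_2 = (0.1870, 0.8927, 0.4101).

q_2 = (0.1870, 0.8927, 0.4101)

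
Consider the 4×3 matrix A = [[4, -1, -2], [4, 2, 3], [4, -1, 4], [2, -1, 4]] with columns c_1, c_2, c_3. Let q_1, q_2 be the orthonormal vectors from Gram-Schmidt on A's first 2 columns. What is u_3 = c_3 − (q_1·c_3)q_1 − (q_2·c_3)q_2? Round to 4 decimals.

q_1 = c_1/‖c_1‖ = (4, 4, 4, 2)/7.2111 = (0.5547, 0.5547, 0.5547, 0.2774).
r_{12} = q_1·c_2 = -0.2774.
u_2 = c_2 + 0.2774·q_1 = (-0.8462, 2.1538, -0.8462, -0.9231).
‖u_2‖ = 2.6312, so q_2 = (-0.3216, 0.8186, -0.3216, -0.3508).
r_{13} = q_1·c_3 = 3.8829; r_{23} = q_2·c_3 = 0.4093.
u_3 = c_3 − 3.8829·q_1 − 0.4093·q_2 = (-4.0222, 0.5111, 1.9778, 3.0667).

u_3 = (-4.0222, 0.5111, 1.9778, 3.0667)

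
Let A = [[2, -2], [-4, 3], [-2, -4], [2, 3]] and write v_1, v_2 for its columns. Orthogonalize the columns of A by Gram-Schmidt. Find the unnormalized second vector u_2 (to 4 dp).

u_2 = (-1.8571, 2.7143, -4.1429, 3.1429)

v_1 = (2, -4, -2, 2); ‖v_1‖ = 5.2915, so q_1 = (0.3780, -0.7559, -0.3780, 0.3780).
q_1·v_2 = 0.3780·(-2) + (-0.7559)·3 + (-0.3780)·(-4) + 0.3780·3 = -0.3780.
u_2 = v_2 + 0.3780·q_1 = (-1.8571, 2.7143, -4.1429, 3.1429).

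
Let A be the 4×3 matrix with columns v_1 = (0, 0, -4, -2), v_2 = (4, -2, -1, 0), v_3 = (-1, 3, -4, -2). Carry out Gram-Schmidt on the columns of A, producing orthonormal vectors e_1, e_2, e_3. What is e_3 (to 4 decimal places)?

e_3 = (0.4362, 0.8944, -0.0441, 0.0881)

v_1 = (0, 0, -4, -2); ‖v_1‖ = 4.4721, so e_1 = (0.0000, 0.0000, -0.8944, -0.4472).
e_1·v_2 = 0.0000·4 + 0.0000·(-2) + (-0.8944)·(-1) + (-0.4472)·0 = 0.8944.
u_2 = v_2 − 0.8944·e_1 = (4.0000, -2.0000, -0.2000, 0.4000).
‖u_2‖ = 4.4944, so e_2 = (0.8900, -0.4450, -0.0445, 0.0890).
e_1·v_3 = 0.0000·(-1) + 0.0000·3 + (-0.8944)·(-4) + (-0.4472)·(-2) = 4.4721; e_2·v_3 = 0.8900·(-1) + (-0.4450)·3 + (-0.0445)·(-4) + 0.0890·(-2) = -2.2250.
u_3 = v_3 − 4.4721·e_1 + 2.2250·e_2 = (0.9802, 2.0099, -0.0990, 0.1980).
‖u_3‖ = 2.2471, so e_3 = (0.4362, 0.8944, -0.0441, 0.0881).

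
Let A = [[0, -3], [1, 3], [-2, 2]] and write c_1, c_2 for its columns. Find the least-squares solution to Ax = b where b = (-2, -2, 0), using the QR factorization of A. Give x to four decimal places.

x = (-0.4037, -0.0183)

c_1 = (0, 1, -2); ‖c_1‖ = 2.2361, so e_1 = (0.0000, 0.4472, -0.8944).
e_1·c_2 = 0.0000·(-3) + 0.4472·3 + (-0.8944)·2 = -0.4472.
u_2 = c_2 + 0.4472·e_1 = (-3.0000, 3.2000, 1.6000).
‖u_2‖ = 4.6690, so e_2 = (-0.6425, 0.6854, 0.3427).
Qᵀb = (-0.8944, -0.0857).
Back-substitute: x_2 = -0.0857/4.6690 = -0.0183.
x_1 = (-0.8944 + 0.4472·(-0.0183))/2.2361 = -0.4037.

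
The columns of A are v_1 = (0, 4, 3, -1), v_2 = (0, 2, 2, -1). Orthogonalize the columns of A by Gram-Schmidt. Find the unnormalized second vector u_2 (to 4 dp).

u_2 = (0.0000, -0.3077, 0.2692, -0.4231)

v_1 = (0, 4, 3, -1); ‖v_1‖ = 5.0990, so e_1 = (0.0000, 0.7845, 0.5883, -0.1961).
e_1·v_2 = 0.0000·0 + 0.7845·2 + 0.5883·2 + (-0.1961)·(-1) = 2.9417.
u_2 = v_2 − 2.9417·e_1 = (0.0000, -0.3077, 0.2692, -0.4231).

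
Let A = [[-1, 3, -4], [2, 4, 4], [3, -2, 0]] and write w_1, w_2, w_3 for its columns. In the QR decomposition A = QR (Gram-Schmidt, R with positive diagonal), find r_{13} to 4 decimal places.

w_1 = (-1, 2, 3); ‖w_1‖ = 3.7417, so e_1 = (-0.2673, 0.5345, 0.8018).
r_{13} = e_1·w_3 = 3.2071.

r_{13} = 3.2071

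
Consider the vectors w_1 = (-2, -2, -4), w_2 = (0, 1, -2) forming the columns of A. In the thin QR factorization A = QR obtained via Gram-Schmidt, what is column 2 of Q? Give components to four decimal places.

e_1 = w_1/‖w_1‖ = (-2, -2, -4)/4.8990 = (-0.4082, -0.4082, -0.8165).
r_{12} = e_1·w_2 = 1.2247.
u_2 = w_2 − 1.2247·e_1 = (0.5000, 1.5000, -1.0000).
‖u_2‖ = 1.8708, so e_2 = (0.2673, 0.8018, -0.5345).

e_2 = (0.2673, 0.8018, -0.5345)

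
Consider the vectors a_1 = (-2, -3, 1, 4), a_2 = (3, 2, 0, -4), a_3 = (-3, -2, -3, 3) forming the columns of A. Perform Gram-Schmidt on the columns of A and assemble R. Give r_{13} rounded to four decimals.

r_{13} = 3.8341

q_1 = a_1/‖a_1‖ = (-2, -3, 1, 4)/5.4772 = (-0.3651, -0.5477, 0.1826, 0.7303).
r_{13} = q_1·a_3 = 3.8341.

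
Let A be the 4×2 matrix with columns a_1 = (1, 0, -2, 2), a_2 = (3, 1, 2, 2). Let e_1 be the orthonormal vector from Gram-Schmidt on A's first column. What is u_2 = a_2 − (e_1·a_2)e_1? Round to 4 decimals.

a_1 = (1, 0, -2, 2); ‖a_1‖ = 3.0000, so e_1 = (0.3333, 0.0000, -0.6667, 0.6667).
e_1·a_2 = 0.3333·3 + 0.0000·1 + (-0.6667)·2 + 0.6667·2 = 1.0000.
u_2 = a_2 − 1.0000·e_1 = (2.6667, 1.0000, 2.6667, 1.3333).

u_2 = (2.6667, 1.0000, 2.6667, 1.3333)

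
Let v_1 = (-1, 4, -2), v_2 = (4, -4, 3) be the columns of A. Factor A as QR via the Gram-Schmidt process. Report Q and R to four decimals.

Q = [[-0.2182, 0.9305], [0.8729, 0.3209], [-0.4364, 0.1765]], R = [[4.5826, -5.6737], [0.0000, 2.9681]]

e_1 = v_1/‖v_1‖ = (-1, 4, -2)/4.5826 = (-0.2182, 0.8729, -0.4364).
r_{12} = e_1·v_2 = -5.6737.
u_2 = v_2 + 5.6737·e_1 = (2.7619, 0.9524, 0.5238).
‖u_2‖ = 2.9681, so e_2 = (0.9305, 0.3209, 0.1765).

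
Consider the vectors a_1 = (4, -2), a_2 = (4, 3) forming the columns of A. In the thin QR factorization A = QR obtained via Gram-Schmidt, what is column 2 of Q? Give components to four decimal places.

q_1 = a_1/‖a_1‖ = (4, -2)/4.4721 = (0.8944, -0.4472).
r_{12} = q_1·a_2 = 2.2361.
u_2 = a_2 − 2.2361·q_1 = (2.0000, 4.0000).
‖u_2‖ = 4.4721, so q_2 = (0.4472, 0.8944).

q_2 = (0.4472, 0.8944)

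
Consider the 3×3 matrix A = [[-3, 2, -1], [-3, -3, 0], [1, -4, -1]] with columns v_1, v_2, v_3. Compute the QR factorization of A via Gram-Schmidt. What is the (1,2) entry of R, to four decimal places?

e_1 = v_1/‖v_1‖ = (-3, -3, 1)/4.3589 = (-0.6882, -0.6882, 0.2294).
r_{12} = e_1·v_2 = -0.2294.

r_{12} = -0.2294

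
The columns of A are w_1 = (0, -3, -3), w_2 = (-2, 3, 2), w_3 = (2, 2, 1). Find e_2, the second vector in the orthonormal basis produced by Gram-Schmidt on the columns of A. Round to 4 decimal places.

e_2 = (-0.9428, 0.2357, -0.2357)

e_1 = w_1/‖w_1‖ = (0, -3, -3)/4.2426 = (0.0000, -0.7071, -0.7071).
r_{12} = e_1·w_2 = -3.5355.
u_2 = w_2 + 3.5355·e_1 = (-2.0000, 0.5000, -0.5000).
‖u_2‖ = 2.1213, so e_2 = (-0.9428, 0.2357, -0.2357).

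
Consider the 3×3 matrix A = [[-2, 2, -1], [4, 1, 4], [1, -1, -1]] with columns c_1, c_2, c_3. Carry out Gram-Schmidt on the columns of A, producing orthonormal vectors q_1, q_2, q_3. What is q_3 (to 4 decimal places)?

c_1 = (-2, 4, 1); ‖c_1‖ = 4.5826, so q_1 = (-0.4364, 0.8729, 0.2182).
q_1·c_2 = (-0.4364)·2 + 0.8729·1 + 0.2182·(-1) = -0.2182.
u_2 = c_2 + 0.2182·q_1 = (1.9048, 1.1905, -0.9524).
‖u_2‖ = 2.4398, so q_2 = (0.7807, 0.4880, -0.3904).
q_1·c_3 = (-0.4364)·(-1) + 0.8729·4 + 0.2182·(-1) = 3.7097; q_2·c_3 = 0.7807·(-1) + 0.4880·4 + (-0.3904)·(-1) = 1.5614.
u_3 = c_3 − 3.7097·q_1 − 1.5614·q_2 = (-0.6000, 0.0000, -1.2000).
‖u_3‖ = 1.3416, so q_3 = (-0.4472, 0.0000, -0.8944).

q_3 = (-0.4472, 0.0000, -0.8944)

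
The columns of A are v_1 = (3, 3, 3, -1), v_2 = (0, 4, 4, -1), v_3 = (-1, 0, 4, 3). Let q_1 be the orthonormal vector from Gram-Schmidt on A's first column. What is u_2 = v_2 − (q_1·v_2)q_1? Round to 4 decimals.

v_1 = (3, 3, 3, -1); ‖v_1‖ = 5.2915, so q_1 = (0.5669, 0.5669, 0.5669, -0.1890).
q_1·v_2 = 0.5669·0 + 0.5669·4 + 0.5669·4 + (-0.1890)·(-1) = 4.7246.
u_2 = v_2 − 4.7246·q_1 = (-2.6786, 1.3214, 1.3214, -0.1071).

u_2 = (-2.6786, 1.3214, 1.3214, -0.1071)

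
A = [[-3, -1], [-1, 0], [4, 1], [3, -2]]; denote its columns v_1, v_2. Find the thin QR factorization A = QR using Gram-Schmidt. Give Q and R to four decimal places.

e_1 = v_1/‖v_1‖ = (-3, -1, 4, 3)/5.9161 = (-0.5071, -0.1690, 0.6761, 0.5071).
r_{12} = e_1·v_2 = 0.1690.
u_2 = v_2 − 0.1690·e_1 = (-0.9143, 0.0286, 0.8857, -2.0857).
‖u_2‖ = 2.4437, so e_2 = (-0.3741, 0.0117, 0.3625, -0.8535).

Q = [[-0.5071, -0.3741], [-0.1690, 0.0117], [0.6761, 0.3625], [0.5071, -0.8535]], R = [[5.9161, 0.1690], [0.0000, 2.4437]]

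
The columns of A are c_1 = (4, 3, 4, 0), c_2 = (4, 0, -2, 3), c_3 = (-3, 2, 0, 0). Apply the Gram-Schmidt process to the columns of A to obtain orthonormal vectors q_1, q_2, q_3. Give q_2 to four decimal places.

q_2 = (0.6146, -0.1117, -0.5308, 0.5727)

q_1 = c_1/‖c_1‖ = (4, 3, 4, 0)/6.4031 = (0.6247, 0.4685, 0.6247, 0.0000).
r_{12} = q_1·c_2 = 1.2494.
u_2 = c_2 − 1.2494·q_1 = (3.2195, -0.5854, -2.7805, 3.0000).
‖u_2‖ = 5.2382, so q_2 = (0.6146, -0.1117, -0.5308, 0.5727).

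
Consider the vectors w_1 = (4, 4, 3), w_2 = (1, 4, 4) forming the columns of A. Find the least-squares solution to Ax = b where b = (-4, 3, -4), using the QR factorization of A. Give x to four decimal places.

x = (-0.8267, 0.5593)

w_1 = (4, 4, 3); ‖w_1‖ = 6.4031, so e_1 = (0.6247, 0.6247, 0.4685).
e_1·w_2 = 0.6247·1 + 0.6247·4 + 0.4685·4 = 4.9976.
u_2 = w_2 − 4.9976·e_1 = (-2.1220, 0.8780, 1.6585).
‖u_2‖ = 2.8327, so e_2 = (-0.7491, 0.3100, 0.5855).
Qᵀb = (-2.4988, 1.5843).
Back-substitute: x_2 = 1.5843/2.8327 = 0.5593.
x_1 = (-2.4988 − 4.9976·0.5593)/6.4031 = -0.8267.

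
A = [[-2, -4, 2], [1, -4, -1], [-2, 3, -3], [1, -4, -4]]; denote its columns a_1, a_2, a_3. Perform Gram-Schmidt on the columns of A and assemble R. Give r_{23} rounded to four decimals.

r_{23} = 0.1642

a_1 = (-2, 1, -2, 1); ‖a_1‖ = 3.1623, so e_1 = (-0.6325, 0.3162, -0.6325, 0.3162).
e_1·a_2 = (-0.6325)·(-4) + 0.3162·(-4) + (-0.6325)·3 + 0.3162·(-4) = -1.8974.
u_2 = a_2 + 1.8974·e_1 = (-5.2000, -3.4000, 1.8000, -3.4000).
‖u_2‖ = 7.3075, so e_2 = (-0.7116, -0.4653, 0.2463, -0.4653).
r_{23} = e_2·a_3 = 0.1642.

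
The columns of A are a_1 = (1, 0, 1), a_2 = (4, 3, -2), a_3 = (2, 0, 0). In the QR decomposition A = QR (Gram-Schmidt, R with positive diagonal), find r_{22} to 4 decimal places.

r_{22} = 5.1962

a_1 = (1, 0, 1); ‖a_1‖ = 1.4142, so e_1 = (0.7071, 0.0000, 0.7071).
e_1·a_2 = 0.7071·4 + 0.0000·3 + 0.7071·(-2) = 1.4142.
u_2 = a_2 − 1.4142·e_1 = (3.0000, 3.0000, -3.0000).
r_{22} = ‖u_2‖ = 5.1962.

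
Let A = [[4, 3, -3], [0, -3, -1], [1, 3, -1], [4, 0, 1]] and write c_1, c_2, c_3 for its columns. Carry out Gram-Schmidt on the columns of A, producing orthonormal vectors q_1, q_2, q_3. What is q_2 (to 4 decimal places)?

q_2 = (0.2631, -0.6678, 0.5666, -0.4047)

q_1 = c_1/‖c_1‖ = (4, 0, 1, 4)/5.7446 = (0.6963, 0.0000, 0.1741, 0.6963).
r_{12} = q_1·c_2 = 2.6112.
u_2 = c_2 − 2.6112·q_1 = (1.1818, -3.0000, 2.5455, -1.8182).
‖u_2‖ = 4.4924, so q_2 = (0.2631, -0.6678, 0.5666, -0.4047).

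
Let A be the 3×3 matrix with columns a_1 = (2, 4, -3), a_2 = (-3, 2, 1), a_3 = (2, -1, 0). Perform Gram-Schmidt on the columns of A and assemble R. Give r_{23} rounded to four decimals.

r_{23} = -2.1407

q_1 = a_1/‖a_1‖ = (2, 4, -3)/5.3852 = (0.3714, 0.7428, -0.5571).
r_{12} = q_1·a_2 = -0.1857.
u_2 = a_2 + 0.1857·q_1 = (-2.9310, 2.1379, 0.8966).
‖u_2‖ = 3.7370, so q_2 = (-0.7843, 0.5721, 0.2399).
r_{23} = q_2·a_3 = -2.1407.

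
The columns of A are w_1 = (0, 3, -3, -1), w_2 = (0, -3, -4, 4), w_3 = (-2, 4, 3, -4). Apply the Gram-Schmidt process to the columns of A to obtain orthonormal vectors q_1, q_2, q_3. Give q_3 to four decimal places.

q_3 = (-0.9922, 0.0714, 0.0402, 0.0937)

w_1 = (0, 3, -3, -1); ‖w_1‖ = 4.3589, so q_1 = (0.0000, 0.6882, -0.6882, -0.2294).
q_1·w_2 = 0.0000·0 + 0.6882·(-3) + (-0.6882)·(-4) + (-0.2294)·4 = -0.2294.
u_2 = w_2 + 0.2294·q_1 = (0.0000, -2.8421, -4.1579, 3.9474).
‖u_2‖ = 6.3990, so q_2 = (0.0000, -0.4441, -0.6498, 0.6169).
q_1·w_3 = 0.0000·(-2) + 0.6882·4 + (-0.6882)·3 + (-0.2294)·(-4) = 1.6059; q_2·w_3 = 0.0000·(-2) + (-0.4441)·4 + (-0.6498)·3 + 0.6169·(-4) = -6.1934.
u_3 = w_3 − 1.6059·q_1 + 6.1934·q_2 = (-2.0000, 0.1440, 0.0810, 0.1889).
‖u_3‖ = 2.0157, so q_3 = (-0.9922, 0.0714, 0.0402, 0.0937).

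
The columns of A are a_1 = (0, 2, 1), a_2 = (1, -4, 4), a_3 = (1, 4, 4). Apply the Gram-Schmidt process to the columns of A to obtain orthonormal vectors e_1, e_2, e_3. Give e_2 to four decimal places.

a_1 = (0, 2, 1); ‖a_1‖ = 2.2361, so e_1 = (0.0000, 0.8944, 0.4472).
e_1·a_2 = 0.0000·1 + 0.8944·(-4) + 0.4472·4 = -1.7889.
u_2 = a_2 + 1.7889·e_1 = (1.0000, -2.4000, 4.8000).
‖u_2‖ = 5.4589, so e_2 = (0.1832, -0.4396, 0.8793).

e_2 = (0.1832, -0.4396, 0.8793)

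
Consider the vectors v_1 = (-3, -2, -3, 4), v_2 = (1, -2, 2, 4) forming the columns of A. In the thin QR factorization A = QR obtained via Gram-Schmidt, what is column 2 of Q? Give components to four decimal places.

e_2 = (0.4000, -0.3042, 0.6141, 0.6085)

v_1 = (-3, -2, -3, 4); ‖v_1‖ = 6.1644, so e_1 = (-0.4867, -0.3244, -0.4867, 0.6489).
e_1·v_2 = (-0.4867)·1 + (-0.3244)·(-2) + (-0.4867)·2 + 0.6489·4 = 1.7844.
u_2 = v_2 − 1.7844·e_1 = (1.8684, -1.4211, 2.8684, 2.8421).
‖u_2‖ = 4.6707, so e_2 = (0.4000, -0.3042, 0.6141, 0.6085).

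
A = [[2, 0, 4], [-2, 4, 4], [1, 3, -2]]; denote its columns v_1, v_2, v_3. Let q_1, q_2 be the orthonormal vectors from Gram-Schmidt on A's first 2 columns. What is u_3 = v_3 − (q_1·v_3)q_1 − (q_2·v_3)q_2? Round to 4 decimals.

u_3 = (4.0000, 2.4000, -3.2000)

q_1 = v_1/‖v_1‖ = (2, -2, 1)/3.0000 = (0.6667, -0.6667, 0.3333).
r_{12} = q_1·v_2 = -1.6667.
u_2 = v_2 + 1.6667·q_1 = (1.1111, 2.8889, 3.5556).
‖u_2‖ = 4.7140, so q_2 = (0.2357, 0.6128, 0.7542).
r_{13} = q_1·v_3 = -0.6667; r_{23} = q_2·v_3 = 1.8856.
u_3 = v_3 + 0.6667·q_1 − 1.8856·q_2 = (4.0000, 2.4000, -3.2000).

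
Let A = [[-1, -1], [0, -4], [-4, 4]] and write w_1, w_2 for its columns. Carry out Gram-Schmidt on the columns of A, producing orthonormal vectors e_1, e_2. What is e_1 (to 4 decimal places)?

e_1 = (-0.2425, 0.0000, -0.9701)

w_1 = (-1, 0, -4); ‖w_1‖ = 4.1231, so e_1 = (-0.2425, 0.0000, -0.9701).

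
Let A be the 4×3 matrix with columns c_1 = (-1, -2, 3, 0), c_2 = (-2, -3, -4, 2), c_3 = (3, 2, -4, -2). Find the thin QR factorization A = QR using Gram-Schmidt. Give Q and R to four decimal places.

e_1 = c_1/‖c_1‖ = (-1, -2, 3, 0)/3.7417 = (-0.2673, -0.5345, 0.8018, 0.0000).
r_{12} = e_1·c_2 = -1.0690.
u_2 = c_2 + 1.0690·e_1 = (-2.2857, -3.5714, -3.1429, 2.0000).
‖u_2‖ = 5.6442, so e_2 = (-0.4050, -0.6328, -0.5568, 0.3543).
r_{13} = e_1·c_3 = -5.0780; r_{23} = e_2·c_3 = -0.9618.
u_3 = c_3 + 5.0780·e_1 + 0.9618·e_2 = (1.2534, -1.3229, -0.4641, -1.6592).
‖u_3‖ = 2.5078, so e_3 = (0.4998, -0.5275, -0.1851, -0.6616).

Q = [[-0.2673, -0.4050, 0.4998], [-0.5345, -0.6328, -0.5275], [0.8018, -0.5568, -0.1851], [0.0000, 0.3543, -0.6616]], R = [[3.7417, -1.0690, -5.0780], [0.0000, 5.6442, -0.9618], [0.0000, 0.0000, 2.5078]]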